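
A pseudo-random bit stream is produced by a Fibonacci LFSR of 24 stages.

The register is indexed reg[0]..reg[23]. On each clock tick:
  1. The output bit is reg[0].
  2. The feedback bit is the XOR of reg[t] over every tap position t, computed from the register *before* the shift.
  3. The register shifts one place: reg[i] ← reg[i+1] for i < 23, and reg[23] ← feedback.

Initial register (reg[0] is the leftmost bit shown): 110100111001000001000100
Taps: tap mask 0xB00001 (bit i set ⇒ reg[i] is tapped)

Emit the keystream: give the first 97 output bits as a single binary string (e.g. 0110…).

1101001110010000010001000001111011000111011010101011110011100110100111110011000101101001110100000

step | reg (before) | out | fb
   0 | 110100111001000001000100 | 1 | 0
   1 | 101001110010000010001000 | 1 | 0
   2 | 010011100100000100010000 | 0 | 0
   3 | 100111001000001000100000 | 1 | 1
   4 | 001110010000010001000001 | 0 | 1
   5 | 011100100000100010000011 | 0 | 1
   6 | 111001000001000100000111 | 1 | 1
   7 | 110010000010001000001111 | 1 | 0
   8 | 100100000100010000011110 | 1 | 1
   9 | 001000001000100000111101 | 0 | 1
  10 | 010000010001000001111011 | 0 | 0
  11 | 100000100010000011110110 | 1 | 0
  12 | 000001000100000111101100 | 0 | 0
  13 | 000010001000001111011000 | 0 | 1
  14 | 000100010000011110110001 | 0 | 1
  15 | 001000100000111101100011 | 0 | 1
  16 | 010001000001111011000111 | 0 | 0
  17 | 100010000011110110001110 | 1 | 1
  18 | 000100000111101100011101 | 0 | 1
  19 | 001000001111011000111011 | 0 | 0
  20 | 010000011110110001110110 | 0 | 1
  21 | 100000111101100011101101 | 1 | 0
  22 | 000001111011000111011010 | 0 | 1
  23 | 000011110110001110110101 | 0 | 0
  24 | 000111101100011101101010 | 0 | 1
  25 | 001111011000111011010101 | 0 | 0
  26 | 011110110001110110101010 | 0 | 1
  27 | 111101100011101101010101 | 1 | 1
  28 | 111011000111011010101011 | 1 | 1
  29 | 110110001110110101010111 | 1 | 1
  30 | 101100011101101010101111 | 1 | 0
  31 | 011000111011010101011110 | 0 | 0
  32 | 110001110110101010111100 | 1 | 1
  33 | 100011101101010101111001 | 1 | 1
  34 | 000111011010101011110011 | 0 | 1
  35 | 001110110101010111100111 | 0 | 0
  36 | 011101101010101111001110 | 0 | 0
  37 | 111011010101011110011100 | 1 | 1
  38 | 110110101010111100111001 | 1 | 1
  39 | 101101010101111001110011 | 1 | 0
  40 | 011010101011110011100110 | 0 | 1
  41 | 110101010111100111001101 | 1 | 0
  42 | 101010101111001110011010 | 1 | 0
  43 | 010101011110011100110100 | 0 | 1
  44 | 101010111100111001101001 | 1 | 1
  45 | 010101111001110011010011 | 0 | 1
  46 | 101011110011100110100111 | 1 | 1
  47 | 010111100111001101001111 | 0 | 1
  48 | 101111001110011010011111 | 1 | 0
  49 | 011110011100110100111110 | 0 | 0
  50 | 111100111001101001111100 | 1 | 1
  51 | 111001110011010011111001 | 1 | 1
  52 | 110011100110100111110011 | 1 | 0
  53 | 100111001101001111100110 | 1 | 0
  54 | 001110011010011111001100 | 0 | 0
  55 | 011100110100111110011000 | 0 | 1
  56 | 111001101001111100110001 | 1 | 0
  57 | 110011010011111001100010 | 1 | 1
  58 | 100110100111110011000101 | 1 | 1
  59 | 001101001111100110001011 | 0 | 0
  60 | 011010011111001100010110 | 0 | 1
  61 | 110100111110011000101101 | 1 | 0
  62 | 101001111100110001011010 | 1 | 0
  63 | 010011111001100010110100 | 0 | 1
  64 | 100111110011000101101001 | 1 | 1
  65 | 001111100110001011010011 | 0 | 1
  66 | 011111001100010110100111 | 0 | 0
  67 | 111110011000101101001110 | 1 | 1
  68 | 111100110001011010011101 | 1 | 0
  69 | 111001100010110100111010 | 1 | 0
  70 | 110011000101101001110100 | 1 | 0
  71 | 100110001011010011101000 | 1 | 0
  72 | 001100010110100111010000 | 0 | 0
  73 | 011000101101001110100000 | 0 | 0
  74 | 110001011010011101000000 | 1 | 1
  75 | 100010110100111010000001 | 1 | 0
  76 | 000101101001110100000010 | 0 | 0
  77 | 001011010011101000000100 | 0 | 1
  78 | 010110100111010000001001 | 0 | 0
  79 | 101101001110100000010010 | 1 | 1
  80 | 011010011101000000100101 | 0 | 0
  81 | 110100111010000001001010 | 1 | 0
  82 | 101001110100000010010100 | 1 | 0
  83 | 010011101000000100101000 | 0 | 1
  84 | 100111010000001001010001 | 1 | 0
  85 | 001110100000010010100010 | 0 | 0
  86 | 011101000000100101000100 | 0 | 1
  87 | 111010000001001010001001 | 1 | 1
  88 | 110100000010010100010011 | 1 | 0
  89 | 101000000100101000100110 | 1 | 0
  90 | 010000001001010001001100 | 0 | 0
  91 | 100000010010100010011000 | 1 | 0
  92 | 000000100101000100110000 | 0 | 0
  93 | 000001001010001001100000 | 0 | 0
  94 | 000010010100010011000000 | 0 | 0
  95 | 000100101000100110000000 | 0 | 0
  96 | 001001010001001100000000 | 0 | 0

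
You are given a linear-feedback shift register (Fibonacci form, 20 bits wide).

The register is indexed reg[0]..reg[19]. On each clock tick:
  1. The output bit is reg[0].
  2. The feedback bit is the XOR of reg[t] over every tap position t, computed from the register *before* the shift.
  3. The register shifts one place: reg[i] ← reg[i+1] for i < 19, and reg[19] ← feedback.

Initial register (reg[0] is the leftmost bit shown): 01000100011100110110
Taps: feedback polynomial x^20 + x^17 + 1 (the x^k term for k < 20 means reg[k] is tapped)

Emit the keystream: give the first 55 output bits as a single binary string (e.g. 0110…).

0100010001110011011010010110101001111001101000101111100

tick  register→output (feedback)
  0  01000100011100110110→0 (1)
  1  10001000111001101101→1 (0)
  2  00010001110011011010→0 (0)
  3  00100011100110110100→0 (1)
  4  01000111001101101001→0 (0)
  5  10001110011011010010→1 (1)
  6  00011100110110100101→0 (1)
  7  00111001101101001011→0 (0)
  8  01110011011010010110→0 (1)
  9  11100110110100101101→1 (0)
 10  11001101101001011010→1 (1)
 11  10011011010010110101→1 (0)
 12  00110110100101101010→0 (0)
 13  01101101001011010100→0 (1)
 14  11011010010110101001→1 (1)
 15  10110100101101010011→1 (1)
 16  01101001011010100111→0 (1)
 17  11010010110101001111→1 (0)
 18  10100101101010011110→1 (0)
 19  01001011010100111100→0 (1)
 20  10010110101001111001→1 (1)
 21  00101101010011110011→0 (0)
 22  01011010100111100110→0 (1)
 23  10110101001111001101→1 (0)
 24  01101010011110011010→0 (0)
 25  11010100111100110100→1 (0)
 26  10101001111001101000→1 (1)
 27  01010011110011010001→0 (0)
 28  10100111100110100010→1 (1)
 29  01001111001101000101→0 (1)
 30  10011110011010001011→1 (1)
 31  00111100110100010111→0 (1)
 32  01111001101000101111→0 (1)
 33  11110011010001011111→1 (0)
 34  11100110100010111110→1 (0)
 35  11001101000101111100→1 (0)
 36  10011010001011111000→1 (1)
 37  00110100010111110001→0 (0)
 38  01101000101111100010→0 (0)
 39  11010001011111000100→1 (0)
 40  10100010111110001000→1 (1)
 41  01000101111100010001→0 (0)
 42  10001011111000100010→1 (1)
 43  00010111110001000101→0 (1)
 44  00101111100010001011→0 (0)
 45  01011111000100010110→0 (1)
 46  10111110001000101101→1 (0)
 47  01111100010001011010→0 (0)
 48  11111000100010110100→1 (0)
 49  11110001000101101000→1 (1)
 50  11100010001011010001→1 (1)
 51  11000100010110100011→1 (1)
 52  10001000101101000111→1 (0)
 53  00010001011010001110→0 (1)
 54  00100010110100011101→0 (1)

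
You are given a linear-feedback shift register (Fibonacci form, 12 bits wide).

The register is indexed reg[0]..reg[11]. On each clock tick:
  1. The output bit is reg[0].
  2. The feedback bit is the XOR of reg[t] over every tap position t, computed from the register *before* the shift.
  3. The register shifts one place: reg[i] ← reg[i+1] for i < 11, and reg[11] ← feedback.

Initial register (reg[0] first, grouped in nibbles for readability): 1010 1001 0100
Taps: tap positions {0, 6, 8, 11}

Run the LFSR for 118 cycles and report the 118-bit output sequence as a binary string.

k : reg_k → out_k, fb_k
0: 101010010100 → 1, fb=1
1: 010100101001 → 0, fb=1
2: 101001010011 → 1, fb=0
3: 010010100110 → 0, fb=1
4: 100101001101 → 1, fb=1
5: 001010011011 → 0, fb=0
6: 010100110110 → 0, fb=1
7: 101001101101 → 1, fb=0
8: 010011011010 → 0, fb=1
9: 100110110101 → 1, fb=1
10: 001101101011 → 0, fb=1
11: 011011010111 → 0, fb=1
12: 110110101111 → 1, fb=0
13: 101101011110 → 1, fb=0
14: 011010111100 → 0, fb=0
15: 110101111000 → 1, fb=1
16: 101011110001 → 1, fb=1
17: 010111100011 → 0, fb=0
18: 101111000110 → 1, fb=1
19: 011110001101 → 0, fb=0
20: 111100011010 → 1, fb=0
21: 111000110100 → 1, fb=0
22: 110001101000 → 1, fb=1
23: 100011010001 → 1, fb=0
24: 000110100010 → 0, fb=1
25: 001101000101 → 0, fb=1
26: 011010001011 → 0, fb=0
27: 110100010110 → 1, fb=1
28: 101000101101 → 1, fb=0
29: 010001011010 → 0, fb=1
30: 100010110101 → 1, fb=1
31: 000101101011 → 0, fb=1
32: 001011010111 → 0, fb=1
33: 010110101111 → 0, fb=1
34: 101101011111 → 1, fb=1
35: 011010111111 → 0, fb=1
36: 110101111111 → 1, fb=0
37: 101011111110 → 1, fb=1
38: 010111111101 → 0, fb=1
39: 101111111011 → 1, fb=0
40: 011111110110 → 0, fb=1
41: 111111101101 → 1, fb=0
42: 111111011010 → 1, fb=0
43: 111110110100 → 1, fb=0
44: 111101101000 → 1, fb=1
45: 111011010001 → 1, fb=0
46: 110110100010 → 1, fb=0
47: 101101000100 → 1, fb=1
48: 011010001001 → 0, fb=0
49: 110100010010 → 1, fb=1
50: 101000100101 → 1, fb=1
51: 010001001011 → 0, fb=0
52: 100010010110 → 1, fb=1
53: 000100101101 → 0, fb=1
54: 001001011011 → 0, fb=0
55: 010010110110 → 0, fb=1
56: 100101101101 → 1, fb=0
57: 001011011010 → 0, fb=1
58: 010110110101 → 0, fb=0
59: 101101101010 → 1, fb=1
60: 011011010101 → 0, fb=1
61: 110110101011 → 1, fb=0
62: 101101010110 → 1, fb=1
63: 011010101101 → 0, fb=1
64: 110101011011 → 1, fb=1
65: 101010110111 → 1, fb=1
66: 010101101111 → 0, fb=1
67: 101011011111 → 1, fb=1
68: 010110111111 → 0, fb=1
69: 101101111111 → 1, fb=0
70: 011011111110 → 0, fb=0
71: 110111111100 → 1, fb=1
72: 101111111001 → 1, fb=0
73: 011111110010 → 0, fb=1
74: 111111100101 → 1, fb=1
75: 111111001011 → 1, fb=1
76: 111110010111 → 1, fb=0
77: 111100101110 → 1, fb=1
78: 111001011101 → 1, fb=1
79: 110010111011 → 1, fb=0
80: 100101110110 → 1, fb=0
81: 001011101100 → 0, fb=0
82: 010111011000 → 0, fb=1
83: 101110110001 → 1, fb=1
84: 011101100011 → 0, fb=0
85: 111011000110 → 1, fb=1
86: 110110001101 → 1, fb=1
87: 101100011011 → 1, fb=1
88: 011000110111 → 0, fb=0
89: 110001101110 → 1, fb=1
90: 100011011101 → 1, fb=1
91: 000110111011 → 0, fb=1
92: 001101110111 → 0, fb=0
93: 011011101110 → 0, fb=0
94: 110111011100 → 1, fb=0
95: 101110111000 → 1, fb=1
96: 011101110001 → 0, fb=0
97: 111011100010 → 1, fb=0
98: 110111000100 → 1, fb=1
99: 101110001001 → 1, fb=1
100: 011100010011 → 0, fb=1
101: 111000100111 → 1, fb=1
102: 110001001111 → 1, fb=1
103: 100010011111 → 1, fb=1
104: 000100111111 → 0, fb=1
105: 001001111111 → 0, fb=1
106: 010011111111 → 0, fb=1
107: 100111111111 → 1, fb=0
108: 001111111110 → 0, fb=0
109: 011111111100 → 0, fb=0
110: 111111111000 → 1, fb=1
111: 111111110001 → 1, fb=1
112: 111111100011 → 1, fb=1
113: 111111000111 → 1, fb=0
114: 111110001110 → 1, fb=0
115: 111100011100 → 1, fb=0
116: 111000111000 → 1, fb=1
117: 110001110001 → 1, fb=1

1010100101001101101011110001101000101101011111110110100010010110110101011011111110010111011000110111011100010011111111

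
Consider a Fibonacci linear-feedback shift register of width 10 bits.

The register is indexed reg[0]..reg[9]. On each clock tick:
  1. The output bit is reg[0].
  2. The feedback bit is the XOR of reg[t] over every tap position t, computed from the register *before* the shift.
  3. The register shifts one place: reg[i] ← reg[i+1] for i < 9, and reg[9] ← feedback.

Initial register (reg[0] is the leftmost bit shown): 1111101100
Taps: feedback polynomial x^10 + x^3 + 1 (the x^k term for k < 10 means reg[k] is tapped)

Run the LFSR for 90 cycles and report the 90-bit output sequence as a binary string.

111110110000100011010011100100111100001101110110001100011110111110100100101000000110100011

step | reg (before) | out | fb
   0 | 1111101100 | 1 | 0
   1 | 1111011000 | 1 | 0
   2 | 1110110000 | 1 | 1
   3 | 1101100001 | 1 | 0
   4 | 1011000010 | 1 | 0
   5 | 0110000100 | 0 | 0
   6 | 1100001000 | 1 | 1
   7 | 1000010001 | 1 | 1
   8 | 0000100011 | 0 | 0
   9 | 0001000110 | 0 | 1
  10 | 0010001101 | 0 | 0
  11 | 0100011010 | 0 | 0
  12 | 1000110100 | 1 | 1
  13 | 0001101001 | 0 | 1
  14 | 0011010011 | 0 | 1
  15 | 0110100111 | 0 | 0
  16 | 1101001110 | 1 | 0
  17 | 1010011100 | 1 | 1
  18 | 0100111001 | 0 | 0
  19 | 1001110010 | 1 | 0
  20 | 0011100100 | 0 | 1
  21 | 0111001001 | 0 | 1
  22 | 1110010011 | 1 | 1
  23 | 1100100111 | 1 | 1
  24 | 1001001111 | 1 | 0
  25 | 0010011110 | 0 | 0
  26 | 0100111100 | 0 | 0
  27 | 1001111000 | 1 | 0
  28 | 0011110000 | 0 | 1
  29 | 0111100001 | 0 | 1
  30 | 1111000011 | 1 | 0
  31 | 1110000110 | 1 | 1
  32 | 1100001101 | 1 | 1
  33 | 1000011011 | 1 | 1
  34 | 0000110111 | 0 | 0
  35 | 0001101110 | 0 | 1
  36 | 0011011101 | 0 | 1
  37 | 0110111011 | 0 | 0
  38 | 1101110110 | 1 | 0
  39 | 1011101100 | 1 | 0
  40 | 0111011000 | 0 | 1
  41 | 1110110001 | 1 | 1
  42 | 1101100011 | 1 | 0
  43 | 1011000110 | 1 | 0
  44 | 0110001100 | 0 | 0
  45 | 1100011000 | 1 | 1
  46 | 1000110001 | 1 | 1
  47 | 0001100011 | 0 | 1
  48 | 0011000111 | 0 | 1
  49 | 0110001111 | 0 | 0
  50 | 1100011110 | 1 | 1
  51 | 1000111101 | 1 | 1
  52 | 0001111011 | 0 | 1
  53 | 0011110111 | 0 | 1
  54 | 0111101111 | 0 | 1
  55 | 1111011111 | 1 | 0
  56 | 1110111110 | 1 | 1
  57 | 1101111101 | 1 | 0
  58 | 1011111010 | 1 | 0
  59 | 0111110100 | 0 | 1
  60 | 1111101001 | 1 | 0
  61 | 1111010010 | 1 | 0
  62 | 1110100100 | 1 | 1
  63 | 1101001001 | 1 | 0
  64 | 1010010010 | 1 | 1
  65 | 0100100101 | 0 | 0
  66 | 1001001010 | 1 | 0
  67 | 0010010100 | 0 | 0
  68 | 0100101000 | 0 | 0
  69 | 1001010000 | 1 | 0
  70 | 0010100000 | 0 | 0
  71 | 0101000000 | 0 | 1
  72 | 1010000001 | 1 | 1
  73 | 0100000011 | 0 | 0
  74 | 1000000110 | 1 | 1
  75 | 0000001101 | 0 | 0
  76 | 0000011010 | 0 | 0
  77 | 0000110100 | 0 | 0
  78 | 0001101000 | 0 | 1
  79 | 0011010001 | 0 | 1
  80 | 0110100011 | 0 | 0
  81 | 1101000110 | 1 | 0
  82 | 1010001100 | 1 | 1
  83 | 0100011001 | 0 | 0
  84 | 1000110010 | 1 | 1
  85 | 0001100101 | 0 | 1
  86 | 0011001011 | 0 | 1
  87 | 0110010111 | 0 | 0
  88 | 1100101110 | 1 | 1
  89 | 1001011101 | 1 | 0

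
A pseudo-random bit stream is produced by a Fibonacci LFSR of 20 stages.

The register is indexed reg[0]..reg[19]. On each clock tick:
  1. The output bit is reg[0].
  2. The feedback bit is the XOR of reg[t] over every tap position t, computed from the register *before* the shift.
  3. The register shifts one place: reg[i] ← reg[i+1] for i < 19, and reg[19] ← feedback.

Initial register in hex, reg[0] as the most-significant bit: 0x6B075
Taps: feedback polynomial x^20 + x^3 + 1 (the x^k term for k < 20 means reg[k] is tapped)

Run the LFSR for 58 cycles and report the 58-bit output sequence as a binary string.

step | reg (before) | out | fb
   0 | 01101011000001110101 | 0 | 0
   1 | 11010110000011101010 | 1 | 0
   2 | 10101100000111010100 | 1 | 1
   3 | 01011000001110101001 | 0 | 1
   4 | 10110000011101010011 | 1 | 0
   5 | 01100000111010100110 | 0 | 0
   6 | 11000001110101001100 | 1 | 1
   7 | 10000011101010011001 | 1 | 1
   8 | 00000111010100110011 | 0 | 0
   9 | 00001110101001100110 | 0 | 0
  10 | 00011101010011001100 | 0 | 1
  11 | 00111010100110011001 | 0 | 1
  12 | 01110101001100110011 | 0 | 1
  13 | 11101010011001100111 | 1 | 1
  14 | 11010100110011001111 | 1 | 0
  15 | 10101001100110011110 | 1 | 1
  16 | 01010011001100111101 | 0 | 1
  17 | 10100110011001111011 | 1 | 1
  18 | 01001100110011110111 | 0 | 0
  19 | 10011001100111101110 | 1 | 0
  20 | 00110011001111011100 | 0 | 1
  21 | 01100110011110111001 | 0 | 0
  22 | 11001100111101110010 | 1 | 1
  23 | 10011001111011100101 | 1 | 0
  24 | 00110011110111001010 | 0 | 1
  25 | 01100111101110010101 | 0 | 0
  26 | 11001111011100101010 | 1 | 1
  27 | 10011110111001010101 | 1 | 0
  28 | 00111101110010101010 | 0 | 1
  29 | 01111011100101010101 | 0 | 1
  30 | 11110111001010101011 | 1 | 0
  31 | 11101110010101010110 | 1 | 1
  32 | 11011100101010101101 | 1 | 0
  33 | 10111001010101011010 | 1 | 0
  34 | 01110010101010110100 | 0 | 1
  35 | 11100101010101101001 | 1 | 1
  36 | 11001010101011010011 | 1 | 1
  37 | 10010101010110100111 | 1 | 0
  38 | 00101010101101001110 | 0 | 0
  39 | 01010101011010011100 | 0 | 1
  40 | 10101010110100111001 | 1 | 1
  41 | 01010101101001110011 | 0 | 1
  42 | 10101011010011100111 | 1 | 1
  43 | 01010110100111001111 | 0 | 1
  44 | 10101101001110011111 | 1 | 1
  45 | 01011010011100111111 | 0 | 1
  46 | 10110100111001111111 | 1 | 0
  47 | 01101001110011111110 | 0 | 0
  48 | 11010011100111111100 | 1 | 0
  49 | 10100111001111111000 | 1 | 1
  50 | 01001110011111110001 | 0 | 0
  51 | 10011100111111100010 | 1 | 0
  52 | 00111001111111000100 | 0 | 1
  53 | 01110011111110001001 | 0 | 1
  54 | 11100111111100010011 | 1 | 1
  55 | 11001111111000100111 | 1 | 1
  56 | 10011111110001001111 | 1 | 0
  57 | 00111111100010011110 | 0 | 1

0110101100000111010100110011001111011100101010101101001110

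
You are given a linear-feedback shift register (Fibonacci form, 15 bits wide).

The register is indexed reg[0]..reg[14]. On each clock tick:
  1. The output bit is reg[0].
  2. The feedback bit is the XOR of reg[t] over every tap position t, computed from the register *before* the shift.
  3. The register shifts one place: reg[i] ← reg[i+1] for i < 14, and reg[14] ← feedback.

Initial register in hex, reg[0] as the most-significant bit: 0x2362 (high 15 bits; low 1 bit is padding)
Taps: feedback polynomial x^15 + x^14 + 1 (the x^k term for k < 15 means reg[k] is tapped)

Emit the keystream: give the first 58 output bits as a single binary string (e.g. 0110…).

k : reg_k → out_k, fb_k
0: 001000110110001 → 0, fb=1
1: 010001101100011 → 0, fb=1
2: 100011011000111 → 1, fb=0
3: 000110110001110 → 0, fb=0
4: 001101100011100 → 0, fb=0
5: 011011000111000 → 0, fb=0
6: 110110001110000 → 1, fb=1
7: 101100011100001 → 1, fb=0
8: 011000111000010 → 0, fb=0
9: 110001110000100 → 1, fb=1
10: 100011100001001 → 1, fb=0
11: 000111000010010 → 0, fb=0
12: 001110000100100 → 0, fb=0
13: 011100001001000 → 0, fb=0
14: 111000010010000 → 1, fb=1
15: 110000100100001 → 1, fb=0
16: 100001001000010 → 1, fb=1
17: 000010010000101 → 0, fb=1
18: 000100100001011 → 0, fb=1
19: 001001000010111 → 0, fb=1
20: 010010000101111 → 0, fb=1
21: 100100001011111 → 1, fb=0
22: 001000010111110 → 0, fb=0
23: 010000101111100 → 0, fb=0
24: 100001011111000 → 1, fb=1
25: 000010111110001 → 0, fb=1
26: 000101111100011 → 0, fb=1
27: 001011111000111 → 0, fb=1
28: 010111110001111 → 0, fb=1
29: 101111100011111 → 1, fb=0
30: 011111000111110 → 0, fb=0
31: 111110001111100 → 1, fb=1
32: 111100011111001 → 1, fb=0
33: 111000111110010 → 1, fb=1
34: 110001111100101 → 1, fb=0
35: 100011111001010 → 1, fb=1
36: 000111110010101 → 0, fb=1
37: 001111100101011 → 0, fb=1
38: 011111001010111 → 0, fb=1
39: 111110010101111 → 1, fb=0
40: 111100101011110 → 1, fb=1
41: 111001010111101 → 1, fb=0
42: 110010101111010 → 1, fb=1
43: 100101011110101 → 1, fb=0
44: 001010111101010 → 0, fb=0
45: 010101111010100 → 0, fb=0
46: 101011110101000 → 1, fb=1
47: 010111101010001 → 0, fb=1
48: 101111010100011 → 1, fb=0
49: 011110101000110 → 0, fb=0
50: 111101010001100 → 1, fb=1
51: 111010100011001 → 1, fb=0
52: 110101000110010 → 1, fb=1
53: 101010001100101 → 1, fb=0
54: 010100011001010 → 0, fb=0
55: 101000110010100 → 1, fb=1
56: 010001100101001 → 0, fb=1
57: 100011001010011 → 1, fb=0

0010001101100011100001001000010111110001111100101011110101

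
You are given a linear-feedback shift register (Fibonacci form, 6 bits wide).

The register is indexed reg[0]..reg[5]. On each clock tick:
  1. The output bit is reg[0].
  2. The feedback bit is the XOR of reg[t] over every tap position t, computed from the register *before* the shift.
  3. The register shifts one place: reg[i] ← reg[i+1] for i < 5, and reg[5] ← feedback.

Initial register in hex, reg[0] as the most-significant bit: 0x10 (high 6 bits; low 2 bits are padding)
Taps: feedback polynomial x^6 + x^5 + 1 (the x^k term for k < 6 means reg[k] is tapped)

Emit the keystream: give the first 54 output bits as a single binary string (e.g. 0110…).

000100000111111010101100110111011010010011100010111100

k : reg_k → out_k, fb_k
0: 000100 → 0, fb=0
1: 001000 → 0, fb=0
2: 010000 → 0, fb=0
3: 100000 → 1, fb=1
4: 000001 → 0, fb=1
5: 000011 → 0, fb=1
6: 000111 → 0, fb=1
7: 001111 → 0, fb=1
8: 011111 → 0, fb=1
9: 111111 → 1, fb=0
10: 111110 → 1, fb=1
11: 111101 → 1, fb=0
12: 111010 → 1, fb=1
13: 110101 → 1, fb=0
14: 101010 → 1, fb=1
15: 010101 → 0, fb=1
16: 101011 → 1, fb=0
17: 010110 → 0, fb=0
18: 101100 → 1, fb=1
19: 011001 → 0, fb=1
20: 110011 → 1, fb=0
21: 100110 → 1, fb=1
22: 001101 → 0, fb=1
23: 011011 → 0, fb=1
24: 110111 → 1, fb=0
25: 101110 → 1, fb=1
26: 011101 → 0, fb=1
27: 111011 → 1, fb=0
28: 110110 → 1, fb=1
29: 101101 → 1, fb=0
30: 011010 → 0, fb=0
31: 110100 → 1, fb=1
32: 101001 → 1, fb=0
33: 010010 → 0, fb=0
34: 100100 → 1, fb=1
35: 001001 → 0, fb=1
36: 010011 → 0, fb=1
37: 100111 → 1, fb=0
38: 001110 → 0, fb=0
39: 011100 → 0, fb=0
40: 111000 → 1, fb=1
41: 110001 → 1, fb=0
42: 100010 → 1, fb=1
43: 000101 → 0, fb=1
44: 001011 → 0, fb=1
45: 010111 → 0, fb=1
46: 101111 → 1, fb=0
47: 011110 → 0, fb=0
48: 111100 → 1, fb=1
49: 111001 → 1, fb=0
50: 110010 → 1, fb=1
51: 100101 → 1, fb=0
52: 001010 → 0, fb=0
53: 010100 → 0, fb=0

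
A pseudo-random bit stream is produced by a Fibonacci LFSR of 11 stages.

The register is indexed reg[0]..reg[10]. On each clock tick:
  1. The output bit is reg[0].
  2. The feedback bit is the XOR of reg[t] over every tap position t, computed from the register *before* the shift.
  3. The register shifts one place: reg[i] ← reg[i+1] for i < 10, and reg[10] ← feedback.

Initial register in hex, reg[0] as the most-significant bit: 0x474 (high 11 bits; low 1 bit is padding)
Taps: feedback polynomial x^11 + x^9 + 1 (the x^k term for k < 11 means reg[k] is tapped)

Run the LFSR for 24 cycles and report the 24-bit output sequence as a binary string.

step | reg (before) | out | fb
   0 | 01000111010 | 0 | 1
   1 | 10001110101 | 1 | 1
   2 | 00011101011 | 0 | 1
   3 | 00111010111 | 0 | 1
   4 | 01110101111 | 0 | 1
   5 | 11101011111 | 1 | 0
   6 | 11010111110 | 1 | 0
   7 | 10101111100 | 1 | 1
   8 | 01011111001 | 0 | 0
   9 | 10111110010 | 1 | 0
  10 | 01111100100 | 0 | 0
  11 | 11111001000 | 1 | 1
  12 | 11110010001 | 1 | 1
  13 | 11100100011 | 1 | 0
  14 | 11001000110 | 1 | 0
  15 | 10010001100 | 1 | 1
  16 | 00100011001 | 0 | 0
  17 | 01000110010 | 0 | 1
  18 | 10001100101 | 1 | 1
  19 | 00011001011 | 0 | 1
  20 | 00110010111 | 0 | 1
  21 | 01100101111 | 0 | 1
  22 | 11001011111 | 1 | 0
  23 | 10010111110 | 1 | 0

010001110101111100100011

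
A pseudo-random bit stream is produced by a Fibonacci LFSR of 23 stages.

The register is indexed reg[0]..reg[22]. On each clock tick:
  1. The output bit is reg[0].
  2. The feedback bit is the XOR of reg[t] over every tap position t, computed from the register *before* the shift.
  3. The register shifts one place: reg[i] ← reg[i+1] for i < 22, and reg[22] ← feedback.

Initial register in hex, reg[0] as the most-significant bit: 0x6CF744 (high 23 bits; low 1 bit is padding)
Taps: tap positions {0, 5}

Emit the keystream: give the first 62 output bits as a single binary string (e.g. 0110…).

01101100111101110100010111100100001111111111001011000111100000

step | reg (before) | out | fb
   0 | 01101100111101110100010 | 0 | 1
   1 | 11011001111011101000101 | 1 | 1
   2 | 10110011110111010001011 | 1 | 1
   3 | 01100111101110100010111 | 0 | 1
   4 | 11001111011101000101111 | 1 | 0
   5 | 10011110111010001011110 | 1 | 0
   6 | 00111101110100010111100 | 0 | 1
   7 | 01111011101000101111001 | 0 | 0
   8 | 11110111010001011110010 | 1 | 0
   9 | 11101110100010111100100 | 1 | 0
  10 | 11011101000101111001000 | 1 | 0
  11 | 10111010001011110010000 | 1 | 1
  12 | 01110100010111100100001 | 0 | 1
  13 | 11101000101111001000011 | 1 | 1
  14 | 11010001011110010000111 | 1 | 1
  15 | 10100010111100100001111 | 1 | 1
  16 | 01000101111001000011111 | 0 | 1
  17 | 10001011110010000111111 | 1 | 1
  18 | 00010111100100001111111 | 0 | 1
  19 | 00101111001000011111111 | 0 | 1
  20 | 01011110010000111111111 | 0 | 1
  21 | 10111100100001111111111 | 1 | 0
  22 | 01111001000011111111110 | 0 | 0
  23 | 11110010000111111111100 | 1 | 1
  24 | 11100100001111111111001 | 1 | 0
  25 | 11001000011111111110010 | 1 | 1
  26 | 10010000111111111100101 | 1 | 1
  27 | 00100001111111111001011 | 0 | 0
  28 | 01000011111111110010110 | 0 | 0
  29 | 10000111111111100101100 | 1 | 0
  30 | 00001111111111001011000 | 0 | 1
  31 | 00011111111110010110001 | 0 | 1
  32 | 00111111111100101100011 | 0 | 1
  33 | 01111111111001011000111 | 0 | 1
  34 | 11111111110010110001111 | 1 | 0
  35 | 11111111100101100011110 | 1 | 0
  36 | 11111111001011000111100 | 1 | 0
  37 | 11111110010110001111000 | 1 | 0
  38 | 11111100101100011110000 | 1 | 0
  39 | 11111001011000111100000 | 1 | 1
  40 | 11110010110001111000001 | 1 | 1
  41 | 11100101100011110000011 | 1 | 0
  42 | 11001011000111100000110 | 1 | 1
  43 | 10010110001111000001101 | 1 | 0
  44 | 00101100011110000011010 | 0 | 1
  45 | 01011000111100000110101 | 0 | 0
  46 | 10110001111000001101010 | 1 | 1
  47 | 01100011110000011010101 | 0 | 0
  48 | 11000111100000110101010 | 1 | 0
  49 | 10001111000001101010100 | 1 | 0
  50 | 00011110000011010101000 | 0 | 1
  51 | 00111100000110101010001 | 0 | 1
  52 | 01111000001101010100011 | 0 | 0
  53 | 11110000011010101000110 | 1 | 1
  54 | 11100000110101010001101 | 1 | 1
  55 | 11000001101010100011011 | 1 | 1
  56 | 10000011010101000110111 | 1 | 1
  57 | 00000110101010001101111 | 0 | 1
  58 | 00001101010100011011111 | 0 | 1
  59 | 00011010101000110111111 | 0 | 0
  60 | 00110101010001101111110 | 0 | 1
  61 | 01101010100011011111101 | 0 | 0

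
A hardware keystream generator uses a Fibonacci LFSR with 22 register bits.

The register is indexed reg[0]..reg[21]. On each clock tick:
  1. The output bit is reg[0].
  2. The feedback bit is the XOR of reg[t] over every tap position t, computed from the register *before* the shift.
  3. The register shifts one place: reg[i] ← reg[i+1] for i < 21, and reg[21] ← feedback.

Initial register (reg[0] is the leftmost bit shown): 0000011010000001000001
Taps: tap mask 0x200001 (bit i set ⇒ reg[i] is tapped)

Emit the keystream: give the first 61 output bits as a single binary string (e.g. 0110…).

tick  register→output (feedback)
  0  0000011010000001000001→0 (1)
  1  0000110100000010000011→0 (1)
  2  0001101000000100000111→0 (1)
  3  0011010000001000001111→0 (1)
  4  0110100000010000011111→0 (1)
  5  1101000000100000111111→1 (0)
  6  1010000001000001111110→1 (1)
  7  0100000010000011111101→0 (1)
  8  1000000100000111111011→1 (0)
  9  0000001000001111110110→0 (0)
 10  0000010000011111101100→0 (0)
 11  0000100000111111011000→0 (0)
 12  0001000001111110110000→0 (0)
 13  0010000011111101100000→0 (0)
 14  0100000111111011000000→0 (0)
 15  1000001111110110000000→1 (1)
 16  0000011111101100000001→0 (1)
 17  0000111111011000000011→0 (1)
 18  0001111110110000000111→0 (1)
 19  0011111101100000001111→0 (1)
 20  0111111011000000011111→0 (1)
 21  1111110110000000111111→1 (0)
 22  1111101100000001111110→1 (1)
 23  1111011000000011111101→1 (0)
 24  1110110000000111111010→1 (1)
 25  1101100000001111110101→1 (0)
 26  1011000000011111101010→1 (1)
 27  0110000000111111010101→0 (1)
 28  1100000001111110101011→1 (0)
 29  1000000011111101010110→1 (1)
 30  0000000111111010101101→0 (1)
 31  0000001111110101011011→0 (1)
 32  0000011111101010110111→0 (1)
 33  0000111111010101101111→0 (1)
 34  0001111110101011011111→0 (1)
 35  0011111101010110111111→0 (1)
 36  0111111010101101111111→0 (1)
 37  1111110101011011111111→1 (0)
 38  1111101010110111111110→1 (1)
 39  1111010101101111111101→1 (0)
 40  1110101011011111111010→1 (1)
 41  1101010110111111110101→1 (0)
 42  1010101101111111101010→1 (1)
 43  0101011011111111010101→0 (1)
 44  1010110111111110101011→1 (0)
 45  0101101111111101010110→0 (0)
 46  1011011111111010101100→1 (1)
 47  0110111111110101011001→0 (1)
 48  1101111111101010110011→1 (0)
 49  1011111111010101100110→1 (1)
 50  0111111110101011001101→0 (1)
 51  1111111101010110011011→1 (0)
 52  1111111010101100110110→1 (1)
 53  1111110101011001101101→1 (0)
 54  1111101010110011011010→1 (1)
 55  1111010101100110110101→1 (0)
 56  1110101011001101101010→1 (1)
 57  1101010110011011010101→1 (0)
 58  1010101100110110101010→1 (1)
 59  0101011001101101010101→0 (1)
 60  1010110011011010101011→1 (0)

0000011010000001000001111110110000000111111010101101111111101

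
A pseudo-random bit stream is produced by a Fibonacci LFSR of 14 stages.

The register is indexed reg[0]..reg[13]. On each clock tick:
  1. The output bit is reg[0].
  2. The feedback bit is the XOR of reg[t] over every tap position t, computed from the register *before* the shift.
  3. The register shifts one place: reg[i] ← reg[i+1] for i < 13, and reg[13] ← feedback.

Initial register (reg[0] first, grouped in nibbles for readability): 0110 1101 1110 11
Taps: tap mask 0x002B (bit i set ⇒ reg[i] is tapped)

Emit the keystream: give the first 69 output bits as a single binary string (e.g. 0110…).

011011011110110110010011101000010111011100011011000010100101000000011

k : reg_k → out_k, fb_k
0: 01101101111011 → 0, fb=0
1: 11011011110110 → 1, fb=1
2: 10110111101101 → 1, fb=1
3: 01101111011011 → 0, fb=0
4: 11011110110110 → 1, fb=0
5: 10111101101100 → 1, fb=1
6: 01111011011001 → 0, fb=0
7: 11110110110010 → 1, fb=0
8: 11101101100100 → 1, fb=1
9: 11011011001001 → 1, fb=1
10: 10110110010011 → 1, fb=1
11: 01101100100111 → 0, fb=0
12: 11011001001110 → 1, fb=1
13: 10110010011101 → 1, fb=0
14: 01100100111010 → 0, fb=0
15: 11001001110100 → 1, fb=0
16: 10010011101000 → 1, fb=0
17: 00100111010000 → 0, fb=1
18: 01001110100001 → 0, fb=0
19: 10011101000010 → 1, fb=1
20: 00111010000101 → 0, fb=1
21: 01110100001011 → 0, fb=1
22: 11101000010111 → 1, fb=0
23: 11010000101110 → 1, fb=1
24: 10100001011101 → 1, fb=1
25: 01000010111011 → 0, fb=1
26: 10000101110111 → 1, fb=0
27: 00001011101110 → 0, fb=0
28: 00010111011100 → 0, fb=0
29: 00101110111000 → 0, fb=1
30: 01011101110001 → 0, fb=1
31: 10111011100011 → 1, fb=0
32: 01110111000110 → 0, fb=1
33: 11101110001101 → 1, fb=1
34: 11011100011011 → 1, fb=0
35: 10111000110110 → 1, fb=0
36: 01110001101100 → 0, fb=0
37: 11100011011000 → 1, fb=0
38: 11000110110000 → 1, fb=1
39: 10001101100001 → 1, fb=0
40: 00011011000010 → 0, fb=1
41: 00110110000101 → 0, fb=0
42: 01101100001010 → 0, fb=0
43: 11011000010100 → 1, fb=1
44: 10110000101001 → 1, fb=0
45: 01100001010010 → 0, fb=1
46: 11000010100101 → 1, fb=0
47: 10000101001010 → 1, fb=0
48: 00001010010100 → 0, fb=0
49: 00010100101000 → 0, fb=0
50: 00101001010000 → 0, fb=0
51: 01010010100000 → 0, fb=0
52: 10100101000000 → 1, fb=0
53: 01001010000000 → 0, fb=1
54: 10010100000001 → 1, fb=1
55: 00101000000011 → 0, fb=0
56: 01010000000110 → 0, fb=0
57: 10100000001100 → 1, fb=1
58: 01000000011001 → 0, fb=1
59: 10000000110011 → 1, fb=1
60: 00000001100111 → 0, fb=0
61: 00000011001110 → 0, fb=0
62: 00000110011100 → 0, fb=1
63: 00001100111001 → 0, fb=1
64: 00011001110011 → 0, fb=1
65: 00110011100111 → 0, fb=1
66: 01100111001111 → 0, fb=0
67: 11001110011110 → 1, fb=1
68: 10011100111101 → 1, fb=1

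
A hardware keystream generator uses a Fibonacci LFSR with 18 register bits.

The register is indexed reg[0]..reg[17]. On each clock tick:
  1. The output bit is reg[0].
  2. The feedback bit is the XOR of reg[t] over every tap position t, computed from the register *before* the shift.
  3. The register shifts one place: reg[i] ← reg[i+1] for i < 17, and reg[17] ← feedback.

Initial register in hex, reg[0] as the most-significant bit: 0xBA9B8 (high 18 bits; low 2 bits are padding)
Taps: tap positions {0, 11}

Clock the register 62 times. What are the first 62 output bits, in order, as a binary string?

10111010100110111001100110010101110011011111111010001110011000

k : reg_k → out_k, fb_k
0: 101110101001101110 → 1, fb=0
1: 011101010011011100 → 0, fb=1
2: 111010100110111001 → 1, fb=1
3: 110101001101110011 → 1, fb=0
4: 101010011011100110 → 1, fb=0
5: 010100110111001100 → 0, fb=1
6: 101001101110011001 → 1, fb=1
7: 010011011100110011 → 0, fb=0
8: 100110111001100110 → 1, fb=0
9: 001101110011001100 → 0, fb=1
10: 011011100110011001 → 0, fb=0
11: 110111001100110010 → 1, fb=1
12: 101110011001100101 → 1, fb=0
13: 011100110011001010 → 0, fb=1
14: 111001100110010101 → 1, fb=1
15: 110011001100101011 → 1, fb=1
16: 100110011001010111 → 1, fb=0
17: 001100110010101110 → 0, fb=0
18: 011001100101011100 → 0, fb=1
19: 110011001010111001 → 1, fb=1
20: 100110010101110011 → 1, fb=0
21: 001100101011100110 → 0, fb=1
22: 011001010111001101 → 0, fb=1
23: 110010101110011011 → 1, fb=1
24: 100101011100110111 → 1, fb=1
25: 001010111001101111 → 0, fb=1
26: 010101110011011111 → 0, fb=1
27: 101011100110111111 → 1, fb=1
28: 010111001101111111 → 0, fb=1
29: 101110011011111111 → 1, fb=0
30: 011100110111111110 → 0, fb=1
31: 111001101111111101 → 1, fb=0
32: 110011011111111010 → 1, fb=0
33: 100110111111110100 → 1, fb=0
34: 001101111111101000 → 0, fb=1
35: 011011111111010001 → 0, fb=1
36: 110111111110100011 → 1, fb=1
37: 101111111101000111 → 1, fb=0
38: 011111111010001110 → 0, fb=0
39: 111111110100011100 → 1, fb=1
40: 111111101000111001 → 1, fb=1
41: 111111010001110011 → 1, fb=0
42: 111110100011100110 → 1, fb=0
43: 111101000111001100 → 1, fb=0
44: 111010001110011000 → 1, fb=1
45: 110100011100110001 → 1, fb=1
46: 101000111001100011 → 1, fb=0
47: 010001110011000110 → 0, fb=1
48: 100011100110001101 → 1, fb=1
49: 000111001100011011 → 0, fb=0
50: 001110011000110110 → 0, fb=0
51: 011100110001101100 → 0, fb=1
52: 111001100011011001 → 1, fb=0
53: 110011000110110010 → 1, fb=1
54: 100110001101100101 → 1, fb=0
55: 001100011011001010 → 0, fb=1
56: 011000110110010101 → 0, fb=0
57: 110001101100101010 → 1, fb=1
58: 100011011001010101 → 1, fb=0
59: 000110110010101010 → 0, fb=0
60: 001101100101010100 → 0, fb=1
61: 011011001010101001 → 0, fb=0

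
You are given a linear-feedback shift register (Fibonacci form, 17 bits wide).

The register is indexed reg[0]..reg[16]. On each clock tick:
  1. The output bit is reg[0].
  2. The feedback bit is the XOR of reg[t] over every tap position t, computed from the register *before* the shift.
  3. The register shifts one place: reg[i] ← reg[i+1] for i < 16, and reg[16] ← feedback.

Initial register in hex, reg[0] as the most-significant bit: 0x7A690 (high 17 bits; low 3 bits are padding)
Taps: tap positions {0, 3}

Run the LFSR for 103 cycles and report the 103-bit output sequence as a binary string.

k : reg_k → out_k, fb_k
0: 01111010011010010 → 0, fb=1
1: 11110100110100101 → 1, fb=0
2: 11101001101001010 → 1, fb=1
3: 11010011010010101 → 1, fb=0
4: 10100110100101010 → 1, fb=1
5: 01001101001010101 → 0, fb=0
6: 10011010010101010 → 1, fb=0
7: 00110100101010100 → 0, fb=1
8: 01101001010101001 → 0, fb=0
9: 11010010101010010 → 1, fb=0
10: 10100101010100100 → 1, fb=1
11: 01001010101001001 → 0, fb=0
12: 10010101010010010 → 1, fb=0
13: 00101010100100100 → 0, fb=0
14: 01010101001001000 → 0, fb=1
15: 10101010010010001 → 1, fb=1
16: 01010100100100011 → 0, fb=1
17: 10101001001000111 → 1, fb=1
18: 01010010010001111 → 0, fb=1
19: 10100100100011111 → 1, fb=1
20: 01001001000111111 → 0, fb=0
21: 10010010001111110 → 1, fb=0
22: 00100100011111100 → 0, fb=0
23: 01001000111111000 → 0, fb=0
24: 10010001111110000 → 1, fb=0
25: 00100011111100000 → 0, fb=0
26: 01000111111000000 → 0, fb=0
27: 10001111110000000 → 1, fb=1
28: 00011111100000001 → 0, fb=1
29: 00111111000000011 → 0, fb=1
30: 01111110000000111 → 0, fb=1
31: 11111100000001111 → 1, fb=0
32: 11111000000011110 → 1, fb=0
33: 11110000000111100 → 1, fb=0
34: 11100000001111000 → 1, fb=1
35: 11000000011110001 → 1, fb=1
36: 10000000111100011 → 1, fb=1
37: 00000001111000111 → 0, fb=0
38: 00000011110001110 → 0, fb=0
39: 00000111100011100 → 0, fb=0
40: 00001111000111000 → 0, fb=0
41: 00011110001110000 → 0, fb=1
42: 00111100011100001 → 0, fb=1
43: 01111000111000011 → 0, fb=1
44: 11110001110000111 → 1, fb=0
45: 11100011100001110 → 1, fb=1
46: 11000111000011101 → 1, fb=1
47: 10001110000111011 → 1, fb=1
48: 00011100001110111 → 0, fb=1
49: 00111000011101111 → 0, fb=1
50: 01110000111011111 → 0, fb=1
51: 11100001110111111 → 1, fb=1
52: 11000011101111111 → 1, fb=1
53: 10000111011111111 → 1, fb=1
54: 00001110111111111 → 0, fb=0
55: 00011101111111110 → 0, fb=1
56: 00111011111111101 → 0, fb=1
57: 01110111111111011 → 0, fb=1
58: 11101111111110111 → 1, fb=1
59: 11011111111101111 → 1, fb=0
60: 10111111111011110 → 1, fb=0
61: 01111111110111100 → 0, fb=1
62: 11111111101111001 → 1, fb=0
63: 11111111011110010 → 1, fb=0
64: 11111110111100100 → 1, fb=0
65: 11111101111001000 → 1, fb=0
66: 11111011110010000 → 1, fb=0
67: 11110111100100000 → 1, fb=0
68: 11101111001000000 → 1, fb=1
69: 11011110010000001 → 1, fb=0
70: 10111100100000010 → 1, fb=0
71: 01111001000000100 → 0, fb=1
72: 11110010000001001 → 1, fb=0
73: 11100100000010010 → 1, fb=1
74: 11001000000100101 → 1, fb=1
75: 10010000001001011 → 1, fb=0
76: 00100000010010110 → 0, fb=0
77: 01000000100101100 → 0, fb=0
78: 10000001001011000 → 1, fb=1
79: 00000010010110001 → 0, fb=0
80: 00000100101100010 → 0, fb=0
81: 00001001011000100 → 0, fb=0
82: 00010010110001000 → 0, fb=1
83: 00100101100010001 → 0, fb=0
84: 01001011000100010 → 0, fb=0
85: 10010110001000100 → 1, fb=0
86: 00101100010001000 → 0, fb=0
87: 01011000100010000 → 0, fb=1
88: 10110001000100001 → 1, fb=0
89: 01100010001000010 → 0, fb=0
90: 11000100010000100 → 1, fb=1
91: 10001000100001001 → 1, fb=1
92: 00010001000010011 → 0, fb=1
93: 00100010000100111 → 0, fb=0
94: 01000100001001110 → 0, fb=0
95: 10001000010011100 → 1, fb=1
96: 00010000100111001 → 0, fb=1
97: 00100001001110011 → 0, fb=0
98: 01000010011100110 → 0, fb=0
99: 10000100111001100 → 1, fb=1
100: 00001001110011001 → 0, fb=0
101: 00010011100110010 → 0, fb=1
102: 00100111001100101 → 0, fb=0

0111101001101001010101001001000111111000000011110001110000111011111111101111001000000100101100010001000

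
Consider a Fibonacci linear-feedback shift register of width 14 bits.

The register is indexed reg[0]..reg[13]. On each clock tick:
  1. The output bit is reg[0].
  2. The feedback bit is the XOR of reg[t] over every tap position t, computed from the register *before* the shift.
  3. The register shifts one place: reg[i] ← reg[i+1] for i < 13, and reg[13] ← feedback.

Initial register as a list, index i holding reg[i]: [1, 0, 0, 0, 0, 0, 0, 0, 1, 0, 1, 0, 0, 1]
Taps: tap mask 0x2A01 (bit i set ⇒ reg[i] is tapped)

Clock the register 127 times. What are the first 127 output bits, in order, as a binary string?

k : reg_k → out_k, fb_k
0: 10000000101001 → 1, fb=0
1: 00000001010010 → 0, fb=1
2: 00000010100101 → 0, fb=0
3: 00000101001010 → 0, fb=0
4: 00001010010100 → 0, fb=0
5: 00010100101000 → 0, fb=0
6: 00101001010000 → 0, fb=1
7: 01010010100001 → 0, fb=1
8: 10100101000011 → 1, fb=0
9: 01001010000110 → 0, fb=1
10: 10010100001101 → 1, fb=1
11: 00101000011011 → 0, fb=0
12: 01010000110110 → 0, fb=0
13: 10100001101100 → 1, fb=0
14: 01000011011000 → 0, fb=1
15: 10000110110001 → 1, fb=1
16: 00001101100011 → 0, fb=1
17: 00011011000111 → 0, fb=0
18: 00110110001110 → 0, fb=1
19: 01101100011101 → 0, fb=1
20: 11011000111011 → 1, fb=1
21: 10110001110111 → 1, fb=0
22: 01100011101110 → 0, fb=1
23: 11000111011101 → 1, fb=0
24: 10001110111010 → 1, fb=0
25: 00011101110100 → 0, fb=0
26: 00111011101000 → 0, fb=0
27: 01110111010000 → 0, fb=1
28: 11101110100001 → 1, fb=0
29: 11011101000010 → 1, fb=1
30: 10111010000101 → 1, fb=1
31: 01110100001011 → 0, fb=1
32: 11101000010111 → 1, fb=0
33: 11010000101110 → 1, fb=0
34: 10100001011100 → 1, fb=1
35: 01000010111001 → 0, fb=0
36: 10000101110010 → 1, fb=0
37: 00001011100100 → 0, fb=1
38: 00010111001001 → 0, fb=1
39: 00101110010011 → 0, fb=0
40: 01011100100110 → 0, fb=1
41: 10111001001101 → 1, fb=1
42: 01110010011011 → 0, fb=0
43: 11100100110110 → 1, fb=1
44: 11001001101101 → 1, fb=1
45: 10010011011011 → 1, fb=1
46: 00100110110111 → 0, fb=1
47: 01001101101111 → 0, fb=0
48: 10011011011110 → 1, fb=1
49: 00110110111101 → 0, fb=1
50: 01101101111011 → 0, fb=0
51: 11011011110110 → 1, fb=1
52: 10110111101101 → 1, fb=1
53: 01101111011011 → 0, fb=0
54: 11011110110110 → 1, fb=1
55: 10111101101101 → 1, fb=1
56: 01111011011011 → 0, fb=0
57: 11110110110110 → 1, fb=1
58: 11101101101101 → 1, fb=1
59: 11011011011011 → 1, fb=1
60: 10110110110111 → 1, fb=0
61: 01101101101110 → 0, fb=1
62: 11011011011101 → 1, fb=0
63: 10110110111010 → 1, fb=0
64: 01101101110100 → 0, fb=0
65: 11011011101000 → 1, fb=1
66: 10110111010001 → 1, fb=1
67: 01101110100011 → 0, fb=1
68: 11011101000111 → 1, fb=1
69: 10111010001111 → 1, fb=1
70: 01110100011111 → 0, fb=1
71: 11101000111111 → 1, fb=0
72: 11010001111110 → 1, fb=1
73: 10100011111101 → 1, fb=0
74: 01000111111010 → 0, fb=1
75: 10001111110101 → 1, fb=0
76: 00011111101010 → 0, fb=0
77: 00111111010100 → 0, fb=0
78: 01111110101000 → 0, fb=0
79: 11111101010000 → 1, fb=0
80: 11111010100000 → 1, fb=1
81: 11110101000001 → 1, fb=0
82: 11101010000010 → 1, fb=1
83: 11010100000101 → 1, fb=1
84: 10101000001011 → 1, fb=0
85: 01010000010110 → 0, fb=0
86: 10100000101100 → 1, fb=0
87: 01000001011000 → 0, fb=1
88: 10000010110001 → 1, fb=1
89: 00000101100011 → 0, fb=1
90: 00001011000111 → 0, fb=0
91: 00010110001110 → 0, fb=1
92: 00101100011101 → 0, fb=1
93: 01011000111011 → 0, fb=0
94: 10110001110110 → 1, fb=1
95: 01100011101101 → 0, fb=0
96: 11000111011010 → 1, fb=0
97: 10001110110100 → 1, fb=1
98: 00011101101001 → 0, fb=1
99: 00111011010011 → 0, fb=0
100: 01110110100110 → 0, fb=1
101: 11101101001101 → 1, fb=1
102: 11011010011011 → 1, fb=1
103: 10110100110111 → 1, fb=0
104: 01101001101110 → 0, fb=1
105: 11010011011101 → 1, fb=0
106: 10100110111010 → 1, fb=0
107: 01001101110100 → 0, fb=0
108: 10011011101000 → 1, fb=1
109: 00110111010001 → 0, fb=0
110: 01101110100010 → 0, fb=0
111: 11011101000100 → 1, fb=0
112: 10111010001000 → 1, fb=1
113: 01110100010001 → 0, fb=0
114: 11101000100010 → 1, fb=1
115: 11010001000101 → 1, fb=1
116: 10100010001011 → 1, fb=0
117: 01000100010110 → 0, fb=0
118: 10001000101100 → 1, fb=0
119: 00010001011000 → 0, fb=1
120: 00100010110001 → 0, fb=0
121: 01000101100010 → 0, fb=0
122: 10001011000100 → 1, fb=0
123: 00010110001000 → 0, fb=0
124: 00101100010000 → 0, fb=1
125: 01011000100001 → 0, fb=1
126: 10110001000011 → 1, fb=0

1000000010100101000011011000111011101000010111001001101101111011011011011101000111111010100000101100011101101001101110100010001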